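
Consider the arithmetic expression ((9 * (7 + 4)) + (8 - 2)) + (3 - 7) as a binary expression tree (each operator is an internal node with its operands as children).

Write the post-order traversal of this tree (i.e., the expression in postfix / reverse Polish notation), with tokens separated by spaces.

Post-order on an expression tree gives postfix notation: for each operator, emit left operand, right operand, then the operator.

9 7 4 + * 8 2 - + 3 7 - +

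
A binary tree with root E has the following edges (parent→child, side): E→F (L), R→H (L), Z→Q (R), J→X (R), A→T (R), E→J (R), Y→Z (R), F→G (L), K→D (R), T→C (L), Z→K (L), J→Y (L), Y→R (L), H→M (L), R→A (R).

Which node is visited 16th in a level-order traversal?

Level-order visits nodes level by level from the root, left to right within each level.
Level 0: E
Level 1: F, J
Level 2: G, Y, X
Level 3: R, Z
Level 4: H, A, K, Q
Level 5: M, T, D
Level 6: C
Full level-order sequence: E, F, J, G, Y, X, R, Z, H, A, K, Q, M, T, D, C.

C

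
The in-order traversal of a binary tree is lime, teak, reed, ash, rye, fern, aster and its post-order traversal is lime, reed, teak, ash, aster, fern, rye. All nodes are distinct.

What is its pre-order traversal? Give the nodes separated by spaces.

rye ash teak lime reed fern aster

The last element of post-order is the root; it splits in-order into left and right subtrees.
Root rye: left subtree has 4 nodes {lime, teak, reed, ash}, right has 2 {fern, aster}.
  Root ash: left subtree has 3 nodes {lime, teak, reed}, right has 0 { }.
    Root teak: left subtree has 1 node {lime}, right has 1 {reed}.
  Root fern: left subtree has 0 nodes { }, right has 1 {aster}.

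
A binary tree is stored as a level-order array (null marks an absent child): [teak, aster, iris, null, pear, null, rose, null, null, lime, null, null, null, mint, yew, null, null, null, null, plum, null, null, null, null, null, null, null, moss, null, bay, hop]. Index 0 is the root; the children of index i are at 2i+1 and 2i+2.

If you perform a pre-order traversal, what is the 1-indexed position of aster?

Pre-order visits the node, then its left subtree, then its right subtree.
Visit teak.
At teak: go left to aster.
  Visit aster.
  At aster: no left child.
  At aster: go right to pear.
    Visit pear.
    At pear: go left to lime.
      Visit lime.
      At lime: go left to plum.
        plum is a leaf — visit plum.
      At lime: no right child.
    At pear: no right child.
At teak: go right to iris.
  Visit iris.
  At iris: no left child.
  At iris: go right to rose.
    Visit rose.
    At rose: go left to mint.
      Visit mint.
      At mint: go left to moss.
        moss is a leaf — visit moss.
      At mint: no right child.
    At rose: go right to yew.
      Visit yew.
      At yew: go left to bay.
        bay is a leaf — visit bay.
      At yew: go right to hop.
        hop is a leaf — visit hop.
Full pre-order sequence: teak, aster, pear, lime, plum, iris, rose, mint, moss, yew, bay, hop.

2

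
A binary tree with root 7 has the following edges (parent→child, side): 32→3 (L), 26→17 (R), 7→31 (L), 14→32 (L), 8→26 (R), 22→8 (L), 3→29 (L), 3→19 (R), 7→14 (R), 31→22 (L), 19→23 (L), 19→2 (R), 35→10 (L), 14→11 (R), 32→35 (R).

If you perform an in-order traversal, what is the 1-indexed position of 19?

10

In-order visits the left subtree, then the node, then the right subtree.
At 7: go left to 31.
  At 31: go left to 22.
    At 22: go left to 8.
      At 8: no left child.
      Visit 8.
      At 8: go right to 26.
        At 26: no left child.
        Visit 26.
        At 26: go right to 17.
          17 is a leaf — visit 17.
    Visit 22.
    At 22: no right child.
  Visit 31.
  At 31: no right child.
Visit 7.
At 7: go right to 14.
  At 14: go left to 32.
    At 32: go left to 3.
      At 3: go left to 29.
        29 is a leaf — visit 29.
      Visit 3.
      At 3: go right to 19.
        At 19: go left to 23.
          23 is a leaf — visit 23.
        Visit 19.
        At 19: go right to 2.
          2 is a leaf — visit 2.
    Visit 32.
    At 32: go right to 35.
      At 35: go left to 10.
        10 is a leaf — visit 10.
      Visit 35.
      At 35: no right child.
  Visit 14.
  At 14: go right to 11.
    11 is a leaf — visit 11.
Full in-order sequence: 8, 26, 17, 22, 31, 7, 29, 3, 23, 19, 2, 32, 10, 35, 14, 11.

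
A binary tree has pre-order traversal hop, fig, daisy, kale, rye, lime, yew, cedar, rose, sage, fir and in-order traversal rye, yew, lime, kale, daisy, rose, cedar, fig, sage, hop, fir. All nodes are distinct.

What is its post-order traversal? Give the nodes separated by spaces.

yew lime rye kale rose cedar daisy sage fig fir hop

The first element of pre-order is the root; it splits in-order into left and right subtrees.
Root hop: left subtree has 9 nodes {rye, yew, lime, kale, daisy, rose, cedar, fig, sage}, right has 1 {fir}.
  Root fig: left subtree has 7 nodes {rye, yew, lime, kale, daisy, rose, cedar}, right has 1 {sage}.
    Root daisy: left subtree has 4 nodes {rye, yew, lime, kale}, right has 2 {rose, cedar}.
      Root kale: left subtree has 3 nodes {rye, yew, lime}, right has 0 { }.
        Root rye: left subtree has 0 nodes { }, right has 2 {yew, lime}.
          Root lime: left subtree has 1 node {yew}, right has 0 { }.
      Root cedar: left subtree has 1 node {rose}, right has 0 { }.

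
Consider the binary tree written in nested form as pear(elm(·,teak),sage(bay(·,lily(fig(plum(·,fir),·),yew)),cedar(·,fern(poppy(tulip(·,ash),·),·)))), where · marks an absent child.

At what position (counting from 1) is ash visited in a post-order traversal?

9

Post-order visits the left subtree, then the right subtree, then the node.
At pear: go left to elm.
  At elm: no left child.
  At elm: go right to teak.
    teak is a leaf — visit teak.
  Visit elm.
At pear: go right to sage.
  At sage: go left to bay.
    At bay: no left child.
    At bay: go right to lily.
      At lily: go left to fig.
        At fig: go left to plum.
          At plum: no left child.
          At plum: go right to fir.
            fir is a leaf — visit fir.
          Visit plum.
        At fig: no right child.
        Visit fig.
      At lily: go right to yew.
        yew is a leaf — visit yew.
      Visit lily.
    Visit bay.
  At sage: go right to cedar.
    At cedar: no left child.
    At cedar: go right to fern.
      At fern: go left to poppy.
        At poppy: go left to tulip.
          At tulip: no left child.
          At tulip: go right to ash.
            ash is a leaf — visit ash.
          Visit tulip.
        At poppy: no right child.
        Visit poppy.
      At fern: no right child.
      Visit fern.
    Visit cedar.
  Visit sage.
Visit pear.
Full post-order sequence: teak, elm, fir, plum, fig, yew, lily, bay, ash, tulip, poppy, fern, cedar, sage, pear.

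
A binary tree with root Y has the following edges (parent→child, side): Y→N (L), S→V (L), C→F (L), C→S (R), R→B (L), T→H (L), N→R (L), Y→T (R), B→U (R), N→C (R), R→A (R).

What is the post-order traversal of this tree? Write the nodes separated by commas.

Post-order visits the left subtree, then the right subtree, then the node.
At Y: go left to N.
  At N: go left to R.
    At R: go left to B.
      At B: no left child.
      At B: go right to U.
        U is a leaf — visit U.
      Visit B.
    At R: go right to A.
      A is a leaf — visit A.
    Visit R.
  At N: go right to C.
    At C: go left to F.
      F is a leaf — visit F.
    At C: go right to S.
      At S: go left to V.
        V is a leaf — visit V.
      At S: no right child.
      Visit S.
    Visit C.
  Visit N.
At Y: go right to T.
  At T: go left to H.
    H is a leaf — visit H.
  At T: no right child.
  Visit T.
Visit Y.

U, B, A, R, F, V, S, C, N, H, T, Y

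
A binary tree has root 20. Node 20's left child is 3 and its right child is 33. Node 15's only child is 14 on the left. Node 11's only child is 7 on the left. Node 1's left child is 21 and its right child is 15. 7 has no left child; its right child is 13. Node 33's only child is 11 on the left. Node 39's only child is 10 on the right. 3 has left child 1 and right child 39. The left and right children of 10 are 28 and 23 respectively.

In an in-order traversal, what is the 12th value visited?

13

In-order visits the left subtree, then the node, then the right subtree.
At 20: go left to 3.
  At 3: go left to 1.
    At 1: go left to 21.
      21 is a leaf — visit 21.
    Visit 1.
    At 1: go right to 15.
      At 15: go left to 14.
        14 is a leaf — visit 14.
      Visit 15.
      At 15: no right child.
  Visit 3.
  At 3: go right to 39.
    At 39: no left child.
    Visit 39.
    At 39: go right to 10.
      At 10: go left to 28.
        28 is a leaf — visit 28.
      Visit 10.
      At 10: go right to 23.
        23 is a leaf — visit 23.
Visit 20.
At 20: go right to 33.
  At 33: go left to 11.
    At 11: go left to 7.
      At 7: no left child.
      Visit 7.
      At 7: go right to 13.
        13 is a leaf — visit 13.
    Visit 11.
    At 11: no right child.
  Visit 33.
  At 33: no right child.
Full in-order sequence: 21, 1, 14, 15, 3, 39, 28, 10, 23, 20, 7, 13, 11, 33.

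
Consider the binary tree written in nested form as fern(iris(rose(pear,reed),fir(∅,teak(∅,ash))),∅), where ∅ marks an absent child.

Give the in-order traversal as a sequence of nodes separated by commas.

pear, rose, reed, iris, fir, teak, ash, fern

In-order visits the left subtree, then the node, then the right subtree.
At fern: go left to iris.
  At iris: go left to rose.
    At rose: go left to pear.
      pear is a leaf — visit pear.
    Visit rose.
    At rose: go right to reed.
      reed is a leaf — visit reed.
  Visit iris.
  At iris: go right to fir.
    At fir: no left child.
    Visit fir.
    At fir: go right to teak.
      At teak: no left child.
      Visit teak.
      At teak: go right to ash.
        ash is a leaf — visit ash.
Visit fern.
At fern: no right child.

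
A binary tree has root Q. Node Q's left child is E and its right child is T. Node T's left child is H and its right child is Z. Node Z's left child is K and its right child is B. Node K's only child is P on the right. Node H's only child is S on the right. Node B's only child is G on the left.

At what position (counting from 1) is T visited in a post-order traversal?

Post-order visits the left subtree, then the right subtree, then the node.
At Q: go left to E.
  E is a leaf — visit E.
At Q: go right to T.
  At T: go left to H.
    At H: no left child.
    At H: go right to S.
      S is a leaf — visit S.
    Visit H.
  At T: go right to Z.
    At Z: go left to K.
      At K: no left child.
      At K: go right to P.
        P is a leaf — visit P.
      Visit K.
    At Z: go right to B.
      At B: go left to G.
        G is a leaf — visit G.
      At B: no right child.
      Visit B.
    Visit Z.
  Visit T.
Visit Q.
Full post-order sequence: E, S, H, P, K, G, B, Z, T, Q.

9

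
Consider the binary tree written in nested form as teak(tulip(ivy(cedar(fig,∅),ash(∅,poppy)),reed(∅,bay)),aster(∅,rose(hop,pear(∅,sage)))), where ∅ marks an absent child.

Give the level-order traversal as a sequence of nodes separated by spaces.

teak tulip aster ivy reed rose cedar ash bay hop pear fig poppy sage

Level-order visits nodes level by level from the root, left to right within each level.
Level 0: teak
Level 1: tulip, aster
Level 2: ivy, reed, rose
Level 3: cedar, ash, bay, hop, pear
Level 4: fig, poppy, sage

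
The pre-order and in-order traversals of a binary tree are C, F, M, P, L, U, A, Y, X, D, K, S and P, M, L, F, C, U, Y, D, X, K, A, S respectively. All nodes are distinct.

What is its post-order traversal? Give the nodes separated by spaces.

P L M F D K X Y S A U C

The first element of pre-order is the root; it splits in-order into left and right subtrees.
Root C: left subtree has 4 nodes {P, M, L, F}, right has 7 {U, Y, D, X, K, A, S}.
  Root F: left subtree has 3 nodes {P, M, L}, right has 0 { }.
    Root M: left subtree has 1 node {P}, right has 1 {L}.
  Root U: left subtree has 0 nodes { }, right has 6 {Y, D, X, K, A, S}.
    Root A: left subtree has 4 nodes {Y, D, X, K}, right has 1 {S}.
      Root Y: left subtree has 0 nodes { }, right has 3 {D, X, K}.
        Root X: left subtree has 1 node {D}, right has 1 {K}.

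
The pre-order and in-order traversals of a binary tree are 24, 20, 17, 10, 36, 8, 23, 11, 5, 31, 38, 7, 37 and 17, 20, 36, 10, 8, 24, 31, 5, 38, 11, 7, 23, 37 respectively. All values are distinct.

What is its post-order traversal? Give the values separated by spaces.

17 36 8 10 20 31 38 5 7 11 37 23 24

The first element of pre-order is the root; it splits in-order into left and right subtrees.
Root 24: left subtree has 5 nodes {17, 20, 36, 10, 8}, right has 7 {31, 5, 38, 11, 7, 23, 37}.
  Root 20: left subtree has 1 node {17}, right has 3 {36, 10, 8}.
    Root 10: left subtree has 1 node {36}, right has 1 {8}.
  Root 23: left subtree has 5 nodes {31, 5, 38, 11, 7}, right has 1 {37}.
    Root 11: left subtree has 3 nodes {31, 5, 38}, right has 1 {7}.
      Root 5: left subtree has 1 node {31}, right has 1 {38}.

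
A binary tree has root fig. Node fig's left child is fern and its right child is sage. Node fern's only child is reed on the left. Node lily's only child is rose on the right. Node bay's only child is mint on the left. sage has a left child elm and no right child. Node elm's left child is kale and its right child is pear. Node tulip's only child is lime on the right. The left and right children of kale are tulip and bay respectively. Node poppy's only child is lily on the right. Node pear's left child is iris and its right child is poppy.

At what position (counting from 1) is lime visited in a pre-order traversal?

8

Pre-order visits the node, then its left subtree, then its right subtree.
Visit fig.
At fig: go left to fern.
  Visit fern.
  At fern: go left to reed.
    reed is a leaf — visit reed.
  At fern: no right child.
At fig: go right to sage.
  Visit sage.
  At sage: go left to elm.
    Visit elm.
    At elm: go left to kale.
      Visit kale.
      At kale: go left to tulip.
        Visit tulip.
        At tulip: no left child.
        At tulip: go right to lime.
          lime is a leaf — visit lime.
      At kale: go right to bay.
        Visit bay.
        At bay: go left to mint.
          mint is a leaf — visit mint.
        At bay: no right child.
    At elm: go right to pear.
      Visit pear.
      At pear: go left to iris.
        iris is a leaf — visit iris.
      At pear: go right to poppy.
        Visit poppy.
        At poppy: no left child.
        At poppy: go right to lily.
          Visit lily.
          At lily: no left child.
          At lily: go right to rose.
            rose is a leaf — visit rose.
  At sage: no right child.
Full pre-order sequence: fig, fern, reed, sage, elm, kale, tulip, lime, bay, mint, pear, iris, poppy, lily, rose.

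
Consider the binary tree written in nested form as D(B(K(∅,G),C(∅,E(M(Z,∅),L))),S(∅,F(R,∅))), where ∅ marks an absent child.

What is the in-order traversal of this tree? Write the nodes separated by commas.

K, G, B, C, Z, M, E, L, D, S, R, F

In-order visits the left subtree, then the node, then the right subtree.
At D: go left to B.
  At B: go left to K.
    At K: no left child.
    Visit K.
    At K: go right to G.
      G is a leaf — visit G.
  Visit B.
  At B: go right to C.
    At C: no left child.
    Visit C.
    At C: go right to E.
      At E: go left to M.
        At M: go left to Z.
          Z is a leaf — visit Z.
        Visit M.
        At M: no right child.
      Visit E.
      At E: go right to L.
        L is a leaf — visit L.
Visit D.
At D: go right to S.
  At S: no left child.
  Visit S.
  At S: go right to F.
    At F: go left to R.
      R is a leaf — visit R.
    Visit F.
    At F: no right child.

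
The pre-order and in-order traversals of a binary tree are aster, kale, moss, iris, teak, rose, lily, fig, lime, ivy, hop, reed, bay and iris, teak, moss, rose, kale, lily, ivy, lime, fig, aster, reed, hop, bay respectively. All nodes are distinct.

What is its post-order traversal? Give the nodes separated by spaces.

teak iris rose moss ivy lime fig lily kale reed bay hop aster

The first element of pre-order is the root; it splits in-order into left and right subtrees.
Root aster: left subtree has 9 nodes {iris, teak, moss, rose, kale, lily, ivy, lime, fig}, right has 3 {reed, hop, bay}.
  Root kale: left subtree has 4 nodes {iris, teak, moss, rose}, right has 4 {lily, ivy, lime, fig}.
    Root moss: left subtree has 2 nodes {iris, teak}, right has 1 {rose}.
      Root iris: left subtree has 0 nodes { }, right has 1 {teak}.
    Root lily: left subtree has 0 nodes { }, right has 3 {ivy, lime, fig}.
      Root fig: left subtree has 2 nodes {ivy, lime}, right has 0 { }.
        Root lime: left subtree has 1 node {ivy}, right has 0 { }.
  Root hop: left subtree has 1 node {reed}, right has 1 {bay}.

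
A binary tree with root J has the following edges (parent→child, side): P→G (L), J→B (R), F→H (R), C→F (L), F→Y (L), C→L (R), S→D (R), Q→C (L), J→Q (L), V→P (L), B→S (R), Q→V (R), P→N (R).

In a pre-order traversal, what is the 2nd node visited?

Pre-order visits the node, then its left subtree, then its right subtree.
Visit J.
At J: go left to Q.
  Visit Q.
  At Q: go left to C.
    Visit C.
    At C: go left to F.
      Visit F.
      At F: go left to Y.
        Y is a leaf — visit Y.
      At F: go right to H.
        H is a leaf — visit H.
    At C: go right to L.
      L is a leaf — visit L.
  At Q: go right to V.
    Visit V.
    At V: go left to P.
      Visit P.
      At P: go left to G.
        G is a leaf — visit G.
      At P: go right to N.
        N is a leaf — visit N.
    At V: no right child.
At J: go right to B.
  Visit B.
  At B: no left child.
  At B: go right to S.
    Visit S.
    At S: no left child.
    At S: go right to D.
      D is a leaf — visit D.
Full pre-order sequence: J, Q, C, F, Y, H, L, V, P, G, N, B, S, D.

Q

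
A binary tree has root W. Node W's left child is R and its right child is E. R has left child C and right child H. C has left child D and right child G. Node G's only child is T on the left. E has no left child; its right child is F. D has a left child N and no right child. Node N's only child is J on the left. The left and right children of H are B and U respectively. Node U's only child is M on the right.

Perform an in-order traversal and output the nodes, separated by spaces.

J N D C T G R B H U M W E F

In-order visits the left subtree, then the node, then the right subtree.
At W: go left to R.
  At R: go left to C.
    At C: go left to D.
      At D: go left to N.
        At N: go left to J.
          J is a leaf — visit J.
        Visit N.
        At N: no right child.
      Visit D.
      At D: no right child.
    Visit C.
    At C: go right to G.
      At G: go left to T.
        T is a leaf — visit T.
      Visit G.
      At G: no right child.
  Visit R.
  At R: go right to H.
    At H: go left to B.
      B is a leaf — visit B.
    Visit H.
    At H: go right to U.
      At U: no left child.
      Visit U.
      At U: go right to M.
        M is a leaf — visit M.
Visit W.
At W: go right to E.
  At E: no left child.
  Visit E.
  At E: go right to F.
    F is a leaf — visit F.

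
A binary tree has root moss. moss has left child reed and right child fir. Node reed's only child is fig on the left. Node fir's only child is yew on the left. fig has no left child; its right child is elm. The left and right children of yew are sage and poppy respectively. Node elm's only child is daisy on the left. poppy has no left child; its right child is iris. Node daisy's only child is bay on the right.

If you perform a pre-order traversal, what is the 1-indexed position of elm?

Pre-order visits the node, then its left subtree, then its right subtree.
Visit moss.
At moss: go left to reed.
  Visit reed.
  At reed: go left to fig.
    Visit fig.
    At fig: no left child.
    At fig: go right to elm.
      Visit elm.
      At elm: go left to daisy.
        Visit daisy.
        At daisy: no left child.
        At daisy: go right to bay.
          bay is a leaf — visit bay.
      At elm: no right child.
  At reed: no right child.
At moss: go right to fir.
  Visit fir.
  At fir: go left to yew.
    Visit yew.
    At yew: go left to sage.
      sage is a leaf — visit sage.
    At yew: go right to poppy.
      Visit poppy.
      At poppy: no left child.
      At poppy: go right to iris.
        iris is a leaf — visit iris.
  At fir: no right child.
Full pre-order sequence: moss, reed, fig, elm, daisy, bay, fir, yew, sage, poppy, iris.

4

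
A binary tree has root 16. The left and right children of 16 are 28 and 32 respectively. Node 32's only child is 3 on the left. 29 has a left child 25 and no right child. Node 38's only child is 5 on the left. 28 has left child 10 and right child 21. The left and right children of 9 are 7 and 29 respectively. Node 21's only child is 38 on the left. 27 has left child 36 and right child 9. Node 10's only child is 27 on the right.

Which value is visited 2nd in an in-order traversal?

36

In-order visits the left subtree, then the node, then the right subtree.
At 16: go left to 28.
  At 28: go left to 10.
    At 10: no left child.
    Visit 10.
    At 10: go right to 27.
      At 27: go left to 36.
        36 is a leaf — visit 36.
      Visit 27.
      At 27: go right to 9.
        At 9: go left to 7.
          7 is a leaf — visit 7.
        Visit 9.
        At 9: go right to 29.
          At 29: go left to 25.
            25 is a leaf — visit 25.
          Visit 29.
          At 29: no right child.
  Visit 28.
  At 28: go right to 21.
    At 21: go left to 38.
      At 38: go left to 5.
        5 is a leaf — visit 5.
      Visit 38.
      At 38: no right child.
    Visit 21.
    At 21: no right child.
Visit 16.
At 16: go right to 32.
  At 32: go left to 3.
    3 is a leaf — visit 3.
  Visit 32.
  At 32: no right child.
Full in-order sequence: 10, 36, 27, 7, 9, 25, 29, 28, 5, 38, 21, 16, 3, 32.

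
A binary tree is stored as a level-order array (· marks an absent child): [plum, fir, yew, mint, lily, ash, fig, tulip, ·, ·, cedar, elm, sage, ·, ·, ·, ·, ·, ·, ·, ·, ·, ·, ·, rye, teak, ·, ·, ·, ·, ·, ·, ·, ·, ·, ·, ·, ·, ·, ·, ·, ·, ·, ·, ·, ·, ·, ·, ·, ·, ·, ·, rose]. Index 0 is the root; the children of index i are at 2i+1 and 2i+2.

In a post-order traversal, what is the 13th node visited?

Post-order visits the left subtree, then the right subtree, then the node.
At plum: go left to fir.
  At fir: go left to mint.
    At mint: go left to tulip.
      tulip is a leaf — visit tulip.
    At mint: no right child.
    Visit mint.
  At fir: go right to lily.
    At lily: no left child.
    At lily: go right to cedar.
      cedar is a leaf — visit cedar.
    Visit lily.
  Visit fir.
At plum: go right to yew.
  At yew: go left to ash.
    At ash: go left to elm.
      At elm: no left child.
      At elm: go right to rye.
        rye is a leaf — visit rye.
      Visit elm.
    At ash: go right to sage.
      At sage: go left to teak.
        At teak: no left child.
        At teak: go right to rose.
          rose is a leaf — visit rose.
        Visit teak.
      At sage: no right child.
      Visit sage.
    Visit ash.
  At yew: go right to fig.
    fig is a leaf — visit fig.
  Visit yew.
Visit plum.
Full post-order sequence: tulip, mint, cedar, lily, fir, rye, elm, rose, teak, sage, ash, fig, yew, plum.

yew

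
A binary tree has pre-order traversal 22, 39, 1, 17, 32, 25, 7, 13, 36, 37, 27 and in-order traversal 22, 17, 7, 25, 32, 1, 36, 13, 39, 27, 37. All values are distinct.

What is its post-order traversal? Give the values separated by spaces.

7 25 32 17 36 13 1 27 37 39 22

The first element of pre-order is the root; it splits in-order into left and right subtrees.
Root 22: left subtree has 0 nodes { }, right has 10 {17, 7, 25, 32, 1, 36, 13, 39, 27, 37}.
  Root 39: left subtree has 7 nodes {17, 7, 25, 32, 1, 36, 13}, right has 2 {27, 37}.
    Root 1: left subtree has 4 nodes {17, 7, 25, 32}, right has 2 {36, 13}.
      Root 17: left subtree has 0 nodes { }, right has 3 {7, 25, 32}.
        Root 32: left subtree has 2 nodes {7, 25}, right has 0 { }.
          Root 25: left subtree has 1 node {7}, right has 0 { }.
      Root 13: left subtree has 1 node {36}, right has 0 { }.
    Root 37: left subtree has 1 node {27}, right has 0 { }.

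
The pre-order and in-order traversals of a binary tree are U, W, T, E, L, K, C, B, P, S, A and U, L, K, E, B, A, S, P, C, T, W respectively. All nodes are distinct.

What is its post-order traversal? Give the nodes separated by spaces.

The first element of pre-order is the root; it splits in-order into left and right subtrees.
Root U: left subtree has 0 nodes { }, right has 10 {L, K, E, B, A, S, P, C, T, W}.
  Root W: left subtree has 9 nodes {L, K, E, B, A, S, P, C, T}, right has 0 { }.
    Root T: left subtree has 8 nodes {L, K, E, B, A, S, P, C}, right has 0 { }.
      Root E: left subtree has 2 nodes {L, K}, right has 5 {B, A, S, P, C}.
        Root L: left subtree has 0 nodes { }, right has 1 {K}.
        Root C: left subtree has 4 nodes {B, A, S, P}, right has 0 { }.
          Root B: left subtree has 0 nodes { }, right has 3 {A, S, P}.
            Root P: left subtree has 2 nodes {A, S}, right has 0 { }.
              Root S: left subtree has 1 node {A}, right has 0 { }.

K L A S P B C E T W U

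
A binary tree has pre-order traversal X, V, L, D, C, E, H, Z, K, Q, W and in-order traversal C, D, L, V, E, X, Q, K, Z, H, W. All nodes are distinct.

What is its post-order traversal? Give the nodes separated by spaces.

The first element of pre-order is the root; it splits in-order into left and right subtrees.
Root X: left subtree has 5 nodes {C, D, L, V, E}, right has 5 {Q, K, Z, H, W}.
  Root V: left subtree has 3 nodes {C, D, L}, right has 1 {E}.
    Root L: left subtree has 2 nodes {C, D}, right has 0 { }.
      Root D: left subtree has 1 node {C}, right has 0 { }.
  Root H: left subtree has 3 nodes {Q, K, Z}, right has 1 {W}.
    Root Z: left subtree has 2 nodes {Q, K}, right has 0 { }.
      Root K: left subtree has 1 node {Q}, right has 0 { }.

C D L E V Q K Z W H X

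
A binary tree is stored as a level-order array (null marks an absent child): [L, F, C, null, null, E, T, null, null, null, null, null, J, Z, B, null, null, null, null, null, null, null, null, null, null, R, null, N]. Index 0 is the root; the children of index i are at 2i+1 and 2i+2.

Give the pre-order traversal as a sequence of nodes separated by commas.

Pre-order visits the node, then its left subtree, then its right subtree.
Visit L.
At L: go left to F.
  F is a leaf — visit F.
At L: go right to C.
  Visit C.
  At C: go left to E.
    Visit E.
    At E: no left child.
    At E: go right to J.
      Visit J.
      At J: go left to R.
        R is a leaf — visit R.
      At J: no right child.
  At C: go right to T.
    Visit T.
    At T: go left to Z.
      Visit Z.
      At Z: go left to N.
        N is a leaf — visit N.
      At Z: no right child.
    At T: go right to B.
      B is a leaf — visit B.

L, F, C, E, J, R, T, Z, N, B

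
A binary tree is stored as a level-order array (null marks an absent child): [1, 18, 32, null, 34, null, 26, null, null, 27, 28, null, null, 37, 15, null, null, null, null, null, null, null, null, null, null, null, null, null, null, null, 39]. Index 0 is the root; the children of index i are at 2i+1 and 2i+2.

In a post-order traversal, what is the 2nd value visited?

28

Post-order visits the left subtree, then the right subtree, then the node.
At 1: go left to 18.
  At 18: no left child.
  At 18: go right to 34.
    At 34: go left to 27.
      27 is a leaf — visit 27.
    At 34: go right to 28.
      28 is a leaf — visit 28.
    Visit 34.
  Visit 18.
At 1: go right to 32.
  At 32: no left child.
  At 32: go right to 26.
    At 26: go left to 37.
      37 is a leaf — visit 37.
    At 26: go right to 15.
      At 15: no left child.
      At 15: go right to 39.
        39 is a leaf — visit 39.
      Visit 15.
    Visit 26.
  Visit 32.
Visit 1.
Full post-order sequence: 27, 28, 34, 18, 37, 39, 15, 26, 32, 1.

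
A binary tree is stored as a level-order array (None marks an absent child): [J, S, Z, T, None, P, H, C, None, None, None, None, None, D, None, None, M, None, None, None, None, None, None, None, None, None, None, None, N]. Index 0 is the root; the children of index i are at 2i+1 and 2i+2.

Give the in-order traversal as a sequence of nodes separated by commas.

In-order visits the left subtree, then the node, then the right subtree.
At J: go left to S.
  At S: go left to T.
    At T: go left to C.
      At C: no left child.
      Visit C.
      At C: go right to M.
        M is a leaf — visit M.
    Visit T.
    At T: no right child.
  Visit S.
  At S: no right child.
Visit J.
At J: go right to Z.
  At Z: go left to P.
    P is a leaf — visit P.
  Visit Z.
  At Z: go right to H.
    At H: go left to D.
      At D: no left child.
      Visit D.
      At D: go right to N.
        N is a leaf — visit N.
    Visit H.
    At H: no right child.

C, M, T, S, J, P, Z, D, N, H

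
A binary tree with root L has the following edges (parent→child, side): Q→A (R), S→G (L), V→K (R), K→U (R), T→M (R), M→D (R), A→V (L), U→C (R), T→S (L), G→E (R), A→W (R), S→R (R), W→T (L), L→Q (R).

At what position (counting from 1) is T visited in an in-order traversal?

In-order visits the left subtree, then the node, then the right subtree.
At L: no left child.
Visit L.
At L: go right to Q.
  At Q: no left child.
  Visit Q.
  At Q: go right to A.
    At A: go left to V.
      At V: no left child.
      Visit V.
      At V: go right to K.
        At K: no left child.
        Visit K.
        At K: go right to U.
          At U: no left child.
          Visit U.
          At U: go right to C.
            C is a leaf — visit C.
    Visit A.
    At A: go right to W.
      At W: go left to T.
        At T: go left to S.
          At S: go left to G.
            At G: no left child.
            Visit G.
            At G: go right to E.
              E is a leaf — visit E.
          Visit S.
          At S: go right to R.
            R is a leaf — visit R.
        Visit T.
        At T: go right to M.
          At M: no left child.
          Visit M.
          At M: go right to D.
            D is a leaf — visit D.
      Visit W.
      At W: no right child.
Full in-order sequence: L, Q, V, K, U, C, A, G, E, S, R, T, M, D, W.

12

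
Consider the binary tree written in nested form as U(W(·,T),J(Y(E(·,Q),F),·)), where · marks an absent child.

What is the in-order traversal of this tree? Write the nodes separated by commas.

In-order visits the left subtree, then the node, then the right subtree.
At U: go left to W.
  At W: no left child.
  Visit W.
  At W: go right to T.
    T is a leaf — visit T.
Visit U.
At U: go right to J.
  At J: go left to Y.
    At Y: go left to E.
      At E: no left child.
      Visit E.
      At E: go right to Q.
        Q is a leaf — visit Q.
    Visit Y.
    At Y: go right to F.
      F is a leaf — visit F.
  Visit J.
  At J: no right child.

W, T, U, E, Q, Y, F, J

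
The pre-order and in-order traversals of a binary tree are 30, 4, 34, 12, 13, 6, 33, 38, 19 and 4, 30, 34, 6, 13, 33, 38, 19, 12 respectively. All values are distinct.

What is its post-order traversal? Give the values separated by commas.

4, 6, 19, 38, 33, 13, 12, 34, 30

The first element of pre-order is the root; it splits in-order into left and right subtrees.
Root 30: left subtree has 1 node {4}, right has 7 {34, 6, 13, 33, 38, 19, 12}.
  Root 34: left subtree has 0 nodes { }, right has 6 {6, 13, 33, 38, 19, 12}.
    Root 12: left subtree has 5 nodes {6, 13, 33, 38, 19}, right has 0 { }.
      Root 13: left subtree has 1 node {6}, right has 3 {33, 38, 19}.
        Root 33: left subtree has 0 nodes { }, right has 2 {38, 19}.
          Root 38: left subtree has 0 nodes { }, right has 1 {19}.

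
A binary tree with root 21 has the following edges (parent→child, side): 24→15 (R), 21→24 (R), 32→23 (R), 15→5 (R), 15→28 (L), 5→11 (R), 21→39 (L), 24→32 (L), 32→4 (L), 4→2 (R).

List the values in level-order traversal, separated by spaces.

21 39 24 32 15 4 23 28 5 2 11

Level-order visits nodes level by level from the root, left to right within each level.
Level 0: 21
Level 1: 39, 24
Level 2: 32, 15
Level 3: 4, 23, 28, 5
Level 4: 2, 11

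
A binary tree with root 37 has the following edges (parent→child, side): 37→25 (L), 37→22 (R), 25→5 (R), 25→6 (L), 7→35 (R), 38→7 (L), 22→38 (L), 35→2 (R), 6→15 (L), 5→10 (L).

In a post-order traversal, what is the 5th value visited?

Post-order visits the left subtree, then the right subtree, then the node.
At 37: go left to 25.
  At 25: go left to 6.
    At 6: go left to 15.
      15 is a leaf — visit 15.
    At 6: no right child.
    Visit 6.
  At 25: go right to 5.
    At 5: go left to 10.
      10 is a leaf — visit 10.
    At 5: no right child.
    Visit 5.
  Visit 25.
At 37: go right to 22.
  At 22: go left to 38.
    At 38: go left to 7.
      At 7: no left child.
      At 7: go right to 35.
        At 35: no left child.
        At 35: go right to 2.
          2 is a leaf — visit 2.
        Visit 35.
      Visit 7.
    At 38: no right child.
    Visit 38.
  At 22: no right child.
  Visit 22.
Visit 37.
Full post-order sequence: 15, 6, 10, 5, 25, 2, 35, 7, 38, 22, 37.

25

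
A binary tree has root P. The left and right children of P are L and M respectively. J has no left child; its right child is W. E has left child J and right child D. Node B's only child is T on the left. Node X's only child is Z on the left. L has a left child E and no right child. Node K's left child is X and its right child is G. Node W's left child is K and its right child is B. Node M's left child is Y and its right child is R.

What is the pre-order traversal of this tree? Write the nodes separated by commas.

P, L, E, J, W, K, X, Z, G, B, T, D, M, Y, R

Pre-order visits the node, then its left subtree, then its right subtree.
Visit P.
At P: go left to L.
  Visit L.
  At L: go left to E.
    Visit E.
    At E: go left to J.
      Visit J.
      At J: no left child.
      At J: go right to W.
        Visit W.
        At W: go left to K.
          Visit K.
          At K: go left to X.
            Visit X.
            At X: go left to Z.
              Z is a leaf — visit Z.
            At X: no right child.
          At K: go right to G.
            G is a leaf — visit G.
        At W: go right to B.
          Visit B.
          At B: go left to T.
            T is a leaf — visit T.
          At B: no right child.
    At E: go right to D.
      D is a leaf — visit D.
  At L: no right child.
At P: go right to M.
  Visit M.
  At M: go left to Y.
    Y is a leaf — visit Y.
  At M: go right to R.
    R is a leaf — visit R.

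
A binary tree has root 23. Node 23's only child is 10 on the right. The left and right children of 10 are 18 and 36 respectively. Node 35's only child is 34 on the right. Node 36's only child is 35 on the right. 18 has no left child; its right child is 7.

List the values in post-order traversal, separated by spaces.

7 18 34 35 36 10 23

Post-order visits the left subtree, then the right subtree, then the node.
At 23: no left child.
At 23: go right to 10.
  At 10: go left to 18.
    At 18: no left child.
    At 18: go right to 7.
      7 is a leaf — visit 7.
    Visit 18.
  At 10: go right to 36.
    At 36: no left child.
    At 36: go right to 35.
      At 35: no left child.
      At 35: go right to 34.
        34 is a leaf — visit 34.
      Visit 35.
    Visit 36.
  Visit 10.
Visit 23.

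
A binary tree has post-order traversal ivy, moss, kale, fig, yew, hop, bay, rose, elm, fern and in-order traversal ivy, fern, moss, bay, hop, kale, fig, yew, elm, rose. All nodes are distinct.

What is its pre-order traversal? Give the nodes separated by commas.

fern, ivy, elm, bay, moss, hop, yew, fig, kale, rose

The last element of post-order is the root; it splits in-order into left and right subtrees.
Root fern: left subtree has 1 node {ivy}, right has 8 {moss, bay, hop, kale, fig, yew, elm, rose}.
  Root elm: left subtree has 6 nodes {moss, bay, hop, kale, fig, yew}, right has 1 {rose}.
    Root bay: left subtree has 1 node {moss}, right has 4 {hop, kale, fig, yew}.
      Root hop: left subtree has 0 nodes { }, right has 3 {kale, fig, yew}.
        Root yew: left subtree has 2 nodes {kale, fig}, right has 0 { }.
          Root fig: left subtree has 1 node {kale}, right has 0 { }.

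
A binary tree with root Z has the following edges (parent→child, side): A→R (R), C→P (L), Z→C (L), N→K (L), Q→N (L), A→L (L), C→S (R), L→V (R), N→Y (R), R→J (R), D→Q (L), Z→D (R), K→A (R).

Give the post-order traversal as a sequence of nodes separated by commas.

Post-order visits the left subtree, then the right subtree, then the node.
At Z: go left to C.
  At C: go left to P.
    P is a leaf — visit P.
  At C: go right to S.
    S is a leaf — visit S.
  Visit C.
At Z: go right to D.
  At D: go left to Q.
    At Q: go left to N.
      At N: go left to K.
        At K: no left child.
        At K: go right to A.
          At A: go left to L.
            At L: no left child.
            At L: go right to V.
              V is a leaf — visit V.
            Visit L.
          At A: go right to R.
            At R: no left child.
            At R: go right to J.
              J is a leaf — visit J.
            Visit R.
          Visit A.
        Visit K.
      At N: go right to Y.
        Y is a leaf — visit Y.
      Visit N.
    At Q: no right child.
    Visit Q.
  At D: no right child.
  Visit D.
Visit Z.

P, S, C, V, L, J, R, A, K, Y, N, Q, D, Z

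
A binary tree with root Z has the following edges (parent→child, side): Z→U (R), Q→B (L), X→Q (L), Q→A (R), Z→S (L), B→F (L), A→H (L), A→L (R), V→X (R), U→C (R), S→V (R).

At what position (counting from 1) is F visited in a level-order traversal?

10

Level-order visits nodes level by level from the root, left to right within each level.
Level 0: Z
Level 1: S, U
Level 2: V, C
Level 3: X
Level 4: Q
Level 5: B, A
Level 6: F, H, L
Full level-order sequence: Z, S, U, V, C, X, Q, B, A, F, H, L.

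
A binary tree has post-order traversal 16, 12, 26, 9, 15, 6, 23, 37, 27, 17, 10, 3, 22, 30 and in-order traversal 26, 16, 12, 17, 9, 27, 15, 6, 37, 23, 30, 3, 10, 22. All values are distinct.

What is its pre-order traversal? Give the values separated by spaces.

The last element of post-order is the root; it splits in-order into left and right subtrees.
Root 30: left subtree has 10 nodes {26, 16, 12, 17, 9, 27, 15, 6, 37, 23}, right has 3 {3, 10, 22}.
  Root 17: left subtree has 3 nodes {26, 16, 12}, right has 6 {9, 27, 15, 6, 37, 23}.
    Root 26: left subtree has 0 nodes { }, right has 2 {16, 12}.
      Root 12: left subtree has 1 node {16}, right has 0 { }.
    Root 27: left subtree has 1 node {9}, right has 4 {15, 6, 37, 23}.
      Root 37: left subtree has 2 nodes {15, 6}, right has 1 {23}.
        Root 6: left subtree has 1 node {15}, right has 0 { }.
  Root 22: left subtree has 2 nodes {3, 10}, right has 0 { }.
    Root 3: left subtree has 0 nodes { }, right has 1 {10}.

30 17 26 12 16 27 9 37 6 15 23 22 3 10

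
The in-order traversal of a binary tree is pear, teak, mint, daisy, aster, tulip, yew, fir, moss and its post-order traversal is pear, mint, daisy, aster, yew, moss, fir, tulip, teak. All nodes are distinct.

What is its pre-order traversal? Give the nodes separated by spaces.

The last element of post-order is the root; it splits in-order into left and right subtrees.
Root teak: left subtree has 1 node {pear}, right has 7 {mint, daisy, aster, tulip, yew, fir, moss}.
  Root tulip: left subtree has 3 nodes {mint, daisy, aster}, right has 3 {yew, fir, moss}.
    Root aster: left subtree has 2 nodes {mint, daisy}, right has 0 { }.
      Root daisy: left subtree has 1 node {mint}, right has 0 { }.
    Root fir: left subtree has 1 node {yew}, right has 1 {moss}.

teak pear tulip aster daisy mint fir yew moss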